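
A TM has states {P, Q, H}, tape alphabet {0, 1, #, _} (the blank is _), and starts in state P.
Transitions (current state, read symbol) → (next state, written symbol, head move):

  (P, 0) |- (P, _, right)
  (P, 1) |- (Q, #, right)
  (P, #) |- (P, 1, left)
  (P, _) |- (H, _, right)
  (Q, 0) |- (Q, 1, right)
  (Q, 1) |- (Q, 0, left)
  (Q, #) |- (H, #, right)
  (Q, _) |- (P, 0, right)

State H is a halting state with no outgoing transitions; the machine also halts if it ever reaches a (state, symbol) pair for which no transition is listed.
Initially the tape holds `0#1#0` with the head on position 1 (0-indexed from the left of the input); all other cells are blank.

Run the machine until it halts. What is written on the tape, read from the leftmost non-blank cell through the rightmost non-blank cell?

#0#0

P | 0[#]1#0   read # → write 1, move left, go to P
P | [0]11#0   read 0 → write _, move right, go to P
P | _[1]1#0   read 1 → write #, move right, go to Q
Q | _#[1]#0   read 1 → write 0, move left, go to Q
Q | _[#]0#0   read # → write #, move right, go to H
H | _#[0]#0
The non-blank tape span at halt is #0#0.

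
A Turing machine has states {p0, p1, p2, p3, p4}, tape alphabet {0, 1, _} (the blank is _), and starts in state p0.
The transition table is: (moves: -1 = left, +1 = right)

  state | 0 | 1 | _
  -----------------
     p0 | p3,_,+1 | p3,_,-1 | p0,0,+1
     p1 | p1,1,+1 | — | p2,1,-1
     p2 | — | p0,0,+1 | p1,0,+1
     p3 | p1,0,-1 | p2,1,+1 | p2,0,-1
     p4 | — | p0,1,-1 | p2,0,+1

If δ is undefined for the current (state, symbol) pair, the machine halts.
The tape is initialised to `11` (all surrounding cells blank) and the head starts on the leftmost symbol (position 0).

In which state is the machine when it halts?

p1

p0 | __[1]1   read 1 → write _, move -1, go to p3
p3 | _[_]_1   read _ → write 0, move -1, go to p2
p2 | [_]0_1   read _ → write 0, move +1, go to p1
p1 | 0[0]_1   read 0 → write 1, move +1, go to p1
p1 | 01[_]1   read _ → write 1, move -1, go to p2
p2 | 0[1]11   read 1 → write 0, move +1, go to p0
p0 | 00[1]1   read 1 → write _, move -1, go to p3
p3 | 0[0]_1   read 0 → write 0, move -1, go to p1
p1 | [0]0_1   read 0 → write 1, move +1, go to p1
p1 | 1[0]_1   read 0 → write 1, move +1, go to p1
p1 | 11[_]1   read _ → write 1, move -1, go to p2
p2 | 1[1]11   read 1 → write 0, move +1, go to p0
p0 | 10[1]1   read 1 → write _, move -1, go to p3
p3 | 1[0]_1   read 0 → write 0, move -1, go to p1
p1 | [1]0_1
No transition is defined for (p1, 1); M halts in state p1.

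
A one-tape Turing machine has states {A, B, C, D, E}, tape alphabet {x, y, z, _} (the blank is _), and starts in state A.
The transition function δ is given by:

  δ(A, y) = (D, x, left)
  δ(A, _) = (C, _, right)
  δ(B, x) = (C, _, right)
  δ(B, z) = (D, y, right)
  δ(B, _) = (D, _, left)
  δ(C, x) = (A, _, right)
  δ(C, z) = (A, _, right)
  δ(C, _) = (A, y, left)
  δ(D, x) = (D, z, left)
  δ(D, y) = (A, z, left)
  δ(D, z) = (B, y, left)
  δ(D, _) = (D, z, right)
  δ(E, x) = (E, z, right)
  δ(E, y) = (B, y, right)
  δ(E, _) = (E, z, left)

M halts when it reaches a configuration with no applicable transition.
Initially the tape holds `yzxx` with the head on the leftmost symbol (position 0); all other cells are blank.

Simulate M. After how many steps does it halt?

8

A | ___[y]zxx   read y → write x, move left, go to D
D | __[_]xzxx   read _ → write z, move right, go to D
D | __z[x]zxx   read x → write z, move left, go to D
D | __[z]zzxx   read z → write y, move left, go to B
B | _[_]yzzxx   read _ → write _, move left, go to D
D | [_]_yzzxx   read _ → write z, move right, go to D
D | z[_]yzzxx   read _ → write z, move right, go to D
D | zz[y]zzxx   read y → write z, move left, go to A
A | z[z]zzzxx
M halts after 8 transitions.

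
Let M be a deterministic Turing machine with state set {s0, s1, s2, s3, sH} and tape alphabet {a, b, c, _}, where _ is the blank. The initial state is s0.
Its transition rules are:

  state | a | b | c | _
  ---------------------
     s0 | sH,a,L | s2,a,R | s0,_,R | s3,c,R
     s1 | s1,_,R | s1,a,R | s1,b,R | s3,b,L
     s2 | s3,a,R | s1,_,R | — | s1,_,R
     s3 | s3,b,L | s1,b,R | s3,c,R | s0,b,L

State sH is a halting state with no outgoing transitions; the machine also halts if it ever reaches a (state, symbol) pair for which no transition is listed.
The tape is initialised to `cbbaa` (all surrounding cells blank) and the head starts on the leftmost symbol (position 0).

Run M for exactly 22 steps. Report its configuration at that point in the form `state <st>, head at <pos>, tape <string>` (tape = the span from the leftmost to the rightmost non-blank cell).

state s1, head at 8, tape a_cbaaa

state=s0 head=0 tape=[c]bbaa____   (s0,c)→(s0,_,R)
state=s0 head=1 tape=_[b]baa____   (s0,b)→(s2,a,R)
state=s2 head=2 tape=_a[b]aa____   (s2,b)→(s1,_,R)
state=s1 head=3 tape=_a_[a]a____   (s1,a)→(s1,_,R)
state=s1 head=4 tape=_a__[a]____   (s1,a)→(s1,_,R)
state=s1 head=5 tape=_a___[_]___   (s1,_)→(s3,b,L)
state=s3 head=4 tape=_a__[_]b___   (s3,_)→(s0,b,L)
state=s0 head=3 tape=_a_[_]bb___   (s0,_)→(s3,c,R)
state=s3 head=4 tape=_a_c[b]b___   (s3,b)→(s1,b,R)
state=s1 head=5 tape=_a_cb[b]___   (s1,b)→(s1,a,R)
state=s1 head=6 tape=_a_cba[_]__   (s1,_)→(s3,b,L)
state=s3 head=5 tape=_a_cb[a]b__   (s3,a)→(s3,b,L)
state=s3 head=4 tape=_a_c[b]bb__   (s3,b)→(s1,b,R)
state=s1 head=5 tape=_a_cb[b]b__   (s1,b)→(s1,a,R)
state=s1 head=6 tape=_a_cba[b]__   (s1,b)→(s1,a,R)
state=s1 head=7 tape=_a_cbaa[_]_   (s1,_)→(s3,b,L)
state=s3 head=6 tape=_a_cba[a]b_   (s3,a)→(s3,b,L)
state=s3 head=5 tape=_a_cb[a]bb_   (s3,a)→(s3,b,L)
state=s3 head=4 tape=_a_c[b]bbb_   (s3,b)→(s1,b,R)
state=s1 head=5 tape=_a_cb[b]bb_   (s1,b)→(s1,a,R)
state=s1 head=6 tape=_a_cba[b]b_   (s1,b)→(s1,a,R)
state=s1 head=7 tape=_a_cbaa[b]_   (s1,b)→(s1,a,R)
state=s1 head=8 tape=_a_cbaaa[_]
After 22 steps: state s1, head at 8, tape a_cbaaa.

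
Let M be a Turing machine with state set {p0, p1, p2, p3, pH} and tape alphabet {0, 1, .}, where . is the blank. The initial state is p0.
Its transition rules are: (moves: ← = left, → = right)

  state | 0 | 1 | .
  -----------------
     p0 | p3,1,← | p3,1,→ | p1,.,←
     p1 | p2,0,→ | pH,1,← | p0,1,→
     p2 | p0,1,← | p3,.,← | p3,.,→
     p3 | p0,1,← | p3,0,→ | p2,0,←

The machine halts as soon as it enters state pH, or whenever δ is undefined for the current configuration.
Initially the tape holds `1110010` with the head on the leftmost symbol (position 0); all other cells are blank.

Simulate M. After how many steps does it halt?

state=p0 head=0 tape=...[1]110010   (p0,1)→(p3,1,→)
state=p3 head=1 tape=...1[1]10010   (p3,1)→(p3,0,→)
state=p3 head=2 tape=...10[1]0010   (p3,1)→(p3,0,→)
state=p3 head=3 tape=...100[0]010   (p3,0)→(p0,1,←)
state=p0 head=2 tape=...10[0]1010   (p0,0)→(p3,1,←)
state=p3 head=1 tape=...1[0]11010   (p3,0)→(p0,1,←)
state=p0 head=0 tape=...[1]111010   (p0,1)→(p3,1,→)
state=p3 head=1 tape=...1[1]11010   (p3,1)→(p3,0,→)
state=p3 head=2 tape=...10[1]1010   (p3,1)→(p3,0,→)
state=p3 head=3 tape=...100[1]010   (p3,1)→(p3,0,→)
state=p3 head=4 tape=...1000[0]10   (p3,0)→(p0,1,←)
state=p0 head=3 tape=...100[0]110   (p0,0)→(p3,1,←)
state=p3 head=2 tape=...10[0]1110   (p3,0)→(p0,1,←)
state=p0 head=1 tape=...1[0]11110   (p0,0)→(p3,1,←)
state=p3 head=0 tape=...[1]111110   (p3,1)→(p3,0,→)
state=p3 head=1 tape=...0[1]11110   (p3,1)→(p3,0,→)
state=p3 head=2 tape=...00[1]1110   (p3,1)→(p3,0,→)
state=p3 head=3 tape=...000[1]110   (p3,1)→(p3,0,→)
state=p3 head=4 tape=...0000[1]10   (p3,1)→(p3,0,→)
state=p3 head=5 tape=...00000[1]0   (p3,1)→(p3,0,→)
state=p3 head=6 tape=...000000[0]   (p3,0)→(p0,1,←)
state=p0 head=5 tape=...00000[0]1   (p0,0)→(p3,1,←)
state=p3 head=4 tape=...0000[0]11   (p3,0)→(p0,1,←)
state=p0 head=3 tape=...000[0]111   (p0,0)→(p3,1,←)
state=p3 head=2 tape=...00[0]1111   (p3,0)→(p0,1,←)
state=p0 head=1 tape=...0[0]11111   (p0,0)→(p3,1,←)
state=p3 head=0 tape=...[0]111111   (p3,0)→(p0,1,←)
state=p0 head=-1 tape=..[.]1111111   (p0,.)→(p1,.,←)
state=p1 head=-2 tape=.[.].1111111   (p1,.)→(p0,1,→)
state=p0 head=-1 tape=.1[.]1111111   (p0,.)→(p1,.,←)
state=p1 head=-2 tape=.[1].1111111   (p1,1)→(pH,1,←)
state=pH head=-3 tape=[.]1.1111111
M halts after 31 transitions.

31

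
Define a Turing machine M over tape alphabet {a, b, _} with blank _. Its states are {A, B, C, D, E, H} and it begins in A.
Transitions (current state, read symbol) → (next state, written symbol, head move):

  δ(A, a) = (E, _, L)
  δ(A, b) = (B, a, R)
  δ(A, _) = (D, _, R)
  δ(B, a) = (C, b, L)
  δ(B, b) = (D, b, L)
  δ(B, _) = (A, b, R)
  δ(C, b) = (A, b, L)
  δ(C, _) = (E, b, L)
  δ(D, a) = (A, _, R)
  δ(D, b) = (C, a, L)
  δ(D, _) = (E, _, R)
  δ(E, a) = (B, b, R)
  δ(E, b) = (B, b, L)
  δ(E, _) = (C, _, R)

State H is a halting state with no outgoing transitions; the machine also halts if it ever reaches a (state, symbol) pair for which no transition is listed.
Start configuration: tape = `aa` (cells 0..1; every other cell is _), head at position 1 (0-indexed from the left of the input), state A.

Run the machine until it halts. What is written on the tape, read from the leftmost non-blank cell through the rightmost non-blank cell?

A | _a[a]____   read a → write _, move L, go to E
E | _[a]_____   read a → write b, move R, go to B
B | _b[_]____   read _ → write b, move R, go to A
A | _bb[_]___   read _ → write _, move R, go to D
D | _bb_[_]__   read _ → write _, move R, go to E
E | _bb__[_]_   read _ → write _, move R, go to C
C | _bb___[_]   read _ → write b, move L, go to E
E | _bb__[_]b   read _ → write _, move R, go to C
C | _bb___[b]   read b → write b, move L, go to A
A | _bb__[_]b   read _ → write _, move R, go to D
D | _bb___[b]   read b → write a, move L, go to C
C | _bb__[_]a   read _ → write b, move L, go to E
E | _bb_[_]ba   read _ → write _, move R, go to C
C | _bb__[b]a   read b → write b, move L, go to A
A | _bb_[_]ba   read _ → write _, move R, go to D
D | _bb__[b]a   read b → write a, move L, go to C
C | _bb_[_]aa   read _ → write b, move L, go to E
E | _bb[_]baa   read _ → write _, move R, go to C
C | _bb_[b]aa   read b → write b, move L, go to A
A | _bb[_]baa   read _ → write _, move R, go to D
D | _bb_[b]aa   read b → write a, move L, go to C
C | _bb[_]aaa   read _ → write b, move L, go to E
E | _b[b]baaa   read b → write b, move L, go to B
B | _[b]bbaaa   read b → write b, move L, go to D
D | [_]bbbaaa   read _ → write _, move R, go to E
E | _[b]bbaaa   read b → write b, move L, go to B
B | [_]bbbaaa   read _ → write b, move R, go to A
A | b[b]bbaaa   read b → write a, move R, go to B
B | ba[b]baaa   read b → write b, move L, go to D
D | b[a]bbaaa   read a → write _, move R, go to A
A | b_[b]baaa   read b → write a, move R, go to B
B | b_a[b]aaa   read b → write b, move L, go to D
D | b_[a]baaa   read a → write _, move R, go to A
A | b__[b]aaa   read b → write a, move R, go to B
B | b__a[a]aa   read a → write b, move L, go to C
C | b__[a]baa
The non-blank tape span at halt is b__abaa.

b__abaa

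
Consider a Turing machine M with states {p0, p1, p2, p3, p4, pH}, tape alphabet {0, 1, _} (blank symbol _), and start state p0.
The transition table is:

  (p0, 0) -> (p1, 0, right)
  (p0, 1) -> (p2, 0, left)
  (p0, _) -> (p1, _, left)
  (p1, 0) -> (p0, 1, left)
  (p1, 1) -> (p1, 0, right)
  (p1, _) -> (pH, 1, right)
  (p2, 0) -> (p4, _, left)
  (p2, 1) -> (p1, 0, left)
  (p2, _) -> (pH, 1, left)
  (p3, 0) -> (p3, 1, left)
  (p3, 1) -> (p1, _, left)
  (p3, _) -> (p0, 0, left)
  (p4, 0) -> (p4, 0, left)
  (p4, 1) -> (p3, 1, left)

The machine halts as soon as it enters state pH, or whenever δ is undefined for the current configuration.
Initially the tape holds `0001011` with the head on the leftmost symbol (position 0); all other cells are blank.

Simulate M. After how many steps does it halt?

14

state=p0 head=0 tape=[0]001011__   (p0,0)→(p1,0,right)
state=p1 head=1 tape=0[0]01011__   (p1,0)→(p0,1,left)
state=p0 head=0 tape=[0]101011__   (p0,0)→(p1,0,right)
state=p1 head=1 tape=0[1]01011__   (p1,1)→(p1,0,right)
state=p1 head=2 tape=00[0]1011__   (p1,0)→(p0,1,left)
state=p0 head=1 tape=0[0]11011__   (p0,0)→(p1,0,right)
state=p1 head=2 tape=00[1]1011__   (p1,1)→(p1,0,right)
state=p1 head=3 tape=000[1]011__   (p1,1)→(p1,0,right)
state=p1 head=4 tape=0000[0]11__   (p1,0)→(p0,1,left)
state=p0 head=3 tape=000[0]111__   (p0,0)→(p1,0,right)
state=p1 head=4 tape=0000[1]11__   (p1,1)→(p1,0,right)
state=p1 head=5 tape=00000[1]1__   (p1,1)→(p1,0,right)
state=p1 head=6 tape=000000[1]__   (p1,1)→(p1,0,right)
state=p1 head=7 tape=0000000[_]_   (p1,_)→(pH,1,right)
state=pH head=8 tape=00000001[_]
M halts after 14 transitions.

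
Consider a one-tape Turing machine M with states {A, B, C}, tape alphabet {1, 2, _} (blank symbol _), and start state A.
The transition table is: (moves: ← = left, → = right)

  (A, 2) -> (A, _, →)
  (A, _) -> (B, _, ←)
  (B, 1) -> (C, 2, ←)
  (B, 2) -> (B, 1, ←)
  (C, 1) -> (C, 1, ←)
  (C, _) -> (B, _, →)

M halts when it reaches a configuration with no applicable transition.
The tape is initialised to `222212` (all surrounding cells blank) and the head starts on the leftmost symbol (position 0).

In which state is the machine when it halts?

A | [2]22212   read 2 → write _, move →, go to A
A | _[2]2212   read 2 → write _, move →, go to A
A | __[2]212   read 2 → write _, move →, go to A
A | ___[2]12   read 2 → write _, move →, go to A
A | ____[1]2
No transition is defined for (A, 1); M halts in state A.

A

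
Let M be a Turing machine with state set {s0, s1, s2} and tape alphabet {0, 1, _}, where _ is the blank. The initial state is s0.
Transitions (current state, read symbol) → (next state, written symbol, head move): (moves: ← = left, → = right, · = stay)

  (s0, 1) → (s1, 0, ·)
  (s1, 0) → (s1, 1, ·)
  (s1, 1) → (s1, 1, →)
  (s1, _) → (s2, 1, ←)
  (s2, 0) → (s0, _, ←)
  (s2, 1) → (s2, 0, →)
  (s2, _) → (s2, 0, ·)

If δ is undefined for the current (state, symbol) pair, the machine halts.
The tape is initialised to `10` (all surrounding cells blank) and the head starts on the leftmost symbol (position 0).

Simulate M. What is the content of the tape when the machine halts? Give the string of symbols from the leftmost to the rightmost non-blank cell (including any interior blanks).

s0 | [1]0__   read 1 → write 0, move ·, go to s1
s1 | [0]0__   read 0 → write 1, move ·, go to s1
s1 | [1]0__   read 1 → write 1, move →, go to s1
s1 | 1[0]__   read 0 → write 1, move ·, go to s1
s1 | 1[1]__   read 1 → write 1, move →, go to s1
s1 | 11[_]_   read _ → write 1, move ←, go to s2
s2 | 1[1]1_   read 1 → write 0, move →, go to s2
s2 | 10[1]_   read 1 → write 0, move →, go to s2
s2 | 100[_]   read _ → write 0, move ·, go to s2
s2 | 100[0]   read 0 → write _, move ←, go to s0
s0 | 10[0]_
The non-blank tape span at halt is 100.

100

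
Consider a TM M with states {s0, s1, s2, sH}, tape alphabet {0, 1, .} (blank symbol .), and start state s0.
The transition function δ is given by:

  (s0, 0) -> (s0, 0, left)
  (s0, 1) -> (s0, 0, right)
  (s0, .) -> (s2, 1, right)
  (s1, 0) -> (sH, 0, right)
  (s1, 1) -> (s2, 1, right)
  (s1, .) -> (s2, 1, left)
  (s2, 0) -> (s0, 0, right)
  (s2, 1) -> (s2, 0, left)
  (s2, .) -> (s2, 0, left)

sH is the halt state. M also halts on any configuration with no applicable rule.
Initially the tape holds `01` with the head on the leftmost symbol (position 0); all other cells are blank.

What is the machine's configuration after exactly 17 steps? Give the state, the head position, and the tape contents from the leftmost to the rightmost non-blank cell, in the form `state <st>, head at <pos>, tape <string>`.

state s0, head at -1, tape 100000

state=s0 head=0 tape=..[0]1..   (s0,0)→(s0,0,left)
state=s0 head=-1 tape=.[.]01..   (s0,.)→(s2,1,right)
state=s2 head=0 tape=.1[0]1..   (s2,0)→(s0,0,right)
state=s0 head=1 tape=.10[1]..   (s0,1)→(s0,0,right)
state=s0 head=2 tape=.100[.].   (s0,.)→(s2,1,right)
state=s2 head=3 tape=.1001[.]   (s2,.)→(s2,0,left)
state=s2 head=2 tape=.100[1]0   (s2,1)→(s2,0,left)
state=s2 head=1 tape=.10[0]00   (s2,0)→(s0,0,right)
state=s0 head=2 tape=.100[0]0   (s0,0)→(s0,0,left)
state=s0 head=1 tape=.10[0]00   (s0,0)→(s0,0,left)
state=s0 head=0 tape=.1[0]000   (s0,0)→(s0,0,left)
state=s0 head=-1 tape=.[1]0000   (s0,1)→(s0,0,right)
state=s0 head=0 tape=.0[0]000   (s0,0)→(s0,0,left)
state=s0 head=-1 tape=.[0]0000   (s0,0)→(s0,0,left)
state=s0 head=-2 tape=[.]00000   (s0,.)→(s2,1,right)
state=s2 head=-1 tape=1[0]0000   (s2,0)→(s0,0,right)
state=s0 head=0 tape=10[0]000   (s0,0)→(s0,0,left)
state=s0 head=-1 tape=1[0]0000
After 17 steps: state s0, head at -1, tape 100000.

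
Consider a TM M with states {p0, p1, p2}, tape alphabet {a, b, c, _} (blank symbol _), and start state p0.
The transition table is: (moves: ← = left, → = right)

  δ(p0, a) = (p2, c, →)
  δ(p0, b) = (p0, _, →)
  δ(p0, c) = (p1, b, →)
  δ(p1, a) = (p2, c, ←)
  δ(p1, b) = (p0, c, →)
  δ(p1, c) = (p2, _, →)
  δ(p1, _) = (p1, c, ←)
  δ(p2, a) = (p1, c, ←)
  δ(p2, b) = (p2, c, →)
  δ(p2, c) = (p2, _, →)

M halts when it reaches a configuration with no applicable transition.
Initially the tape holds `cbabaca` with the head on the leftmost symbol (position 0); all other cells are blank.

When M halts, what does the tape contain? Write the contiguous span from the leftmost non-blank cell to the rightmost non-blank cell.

state=p0 head=0 tape=[c]babaca_   (p0,c)→(p1,b,→)
state=p1 head=1 tape=b[b]abaca_   (p1,b)→(p0,c,→)
state=p0 head=2 tape=bc[a]baca_   (p0,a)→(p2,c,→)
state=p2 head=3 tape=bcc[b]aca_   (p2,b)→(p2,c,→)
state=p2 head=4 tape=bccc[a]ca_   (p2,a)→(p1,c,←)
state=p1 head=3 tape=bcc[c]cca_   (p1,c)→(p2,_,→)
state=p2 head=4 tape=bcc_[c]ca_   (p2,c)→(p2,_,→)
state=p2 head=5 tape=bcc__[c]a_   (p2,c)→(p2,_,→)
state=p2 head=6 tape=bcc___[a]_   (p2,a)→(p1,c,←)
state=p1 head=5 tape=bcc__[_]c_   (p1,_)→(p1,c,←)
state=p1 head=4 tape=bcc_[_]cc_   (p1,_)→(p1,c,←)
state=p1 head=3 tape=bcc[_]ccc_   (p1,_)→(p1,c,←)
state=p1 head=2 tape=bc[c]cccc_   (p1,c)→(p2,_,→)
state=p2 head=3 tape=bc_[c]ccc_   (p2,c)→(p2,_,→)
state=p2 head=4 tape=bc__[c]cc_   (p2,c)→(p2,_,→)
state=p2 head=5 tape=bc___[c]c_   (p2,c)→(p2,_,→)
state=p2 head=6 tape=bc____[c]_   (p2,c)→(p2,_,→)
state=p2 head=7 tape=bc_____[_]
The non-blank tape span at halt is bc.

bc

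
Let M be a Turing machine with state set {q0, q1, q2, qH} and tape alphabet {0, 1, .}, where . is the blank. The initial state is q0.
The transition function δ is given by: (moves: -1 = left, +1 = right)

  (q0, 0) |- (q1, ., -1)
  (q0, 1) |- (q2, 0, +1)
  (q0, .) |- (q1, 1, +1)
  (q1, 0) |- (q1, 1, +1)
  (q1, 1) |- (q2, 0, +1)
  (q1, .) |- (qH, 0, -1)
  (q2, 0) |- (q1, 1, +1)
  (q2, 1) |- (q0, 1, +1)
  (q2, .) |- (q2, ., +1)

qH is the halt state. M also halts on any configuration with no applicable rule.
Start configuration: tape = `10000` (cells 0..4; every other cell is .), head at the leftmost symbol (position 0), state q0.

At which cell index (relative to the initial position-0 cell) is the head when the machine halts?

q0 | [1]0000.   read 1 → write 0, move +1, go to q2
q2 | 0[0]000.   read 0 → write 1, move +1, go to q1
q1 | 01[0]00.   read 0 → write 1, move +1, go to q1
q1 | 011[0]0.   read 0 → write 1, move +1, go to q1
q1 | 0111[0].   read 0 → write 1, move +1, go to q1
q1 | 01111[.]   read . → write 0, move -1, go to qH
qH | 0111[1]0
At halt the head is at cell 4.

4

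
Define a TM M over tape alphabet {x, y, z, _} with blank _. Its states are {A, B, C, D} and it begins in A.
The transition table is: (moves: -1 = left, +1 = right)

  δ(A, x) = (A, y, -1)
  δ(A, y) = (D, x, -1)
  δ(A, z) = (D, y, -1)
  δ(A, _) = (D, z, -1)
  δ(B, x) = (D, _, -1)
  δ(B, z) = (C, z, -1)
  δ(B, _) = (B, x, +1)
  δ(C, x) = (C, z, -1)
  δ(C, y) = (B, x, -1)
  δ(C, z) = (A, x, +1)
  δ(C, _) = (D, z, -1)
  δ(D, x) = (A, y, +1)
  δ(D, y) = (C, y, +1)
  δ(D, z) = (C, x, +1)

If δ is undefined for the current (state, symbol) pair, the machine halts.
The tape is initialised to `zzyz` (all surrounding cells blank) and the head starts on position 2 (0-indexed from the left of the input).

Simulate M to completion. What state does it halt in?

B

A | _zz[y]z   read y → write x, move -1, go to D
D | _z[z]xz   read z → write x, move +1, go to C
C | _zx[x]z   read x → write z, move -1, go to C
C | _z[x]zz   read x → write z, move -1, go to C
C | _[z]zzz   read z → write x, move +1, go to A
A | _x[z]zz   read z → write y, move -1, go to D
D | _[x]yzz   read x → write y, move +1, go to A
A | _y[y]zz   read y → write x, move -1, go to D
D | _[y]xzz   read y → write y, move +1, go to C
C | _y[x]zz   read x → write z, move -1, go to C
C | _[y]zzz   read y → write x, move -1, go to B
B | [_]xzzz   read _ → write x, move +1, go to B
B | x[x]zzz   read x → write _, move -1, go to D
D | [x]_zzz   read x → write y, move +1, go to A
A | y[_]zzz   read _ → write z, move -1, go to D
D | [y]zzzz   read y → write y, move +1, go to C
C | y[z]zzz   read z → write x, move +1, go to A
A | yx[z]zz   read z → write y, move -1, go to D
D | y[x]yzz   read x → write y, move +1, go to A
A | yy[y]zz   read y → write x, move -1, go to D
D | y[y]xzz   read y → write y, move +1, go to C
C | yy[x]zz   read x → write z, move -1, go to C
C | y[y]zzz   read y → write x, move -1, go to B
B | [y]xzzz
No transition is defined for (B, y); M halts in state B.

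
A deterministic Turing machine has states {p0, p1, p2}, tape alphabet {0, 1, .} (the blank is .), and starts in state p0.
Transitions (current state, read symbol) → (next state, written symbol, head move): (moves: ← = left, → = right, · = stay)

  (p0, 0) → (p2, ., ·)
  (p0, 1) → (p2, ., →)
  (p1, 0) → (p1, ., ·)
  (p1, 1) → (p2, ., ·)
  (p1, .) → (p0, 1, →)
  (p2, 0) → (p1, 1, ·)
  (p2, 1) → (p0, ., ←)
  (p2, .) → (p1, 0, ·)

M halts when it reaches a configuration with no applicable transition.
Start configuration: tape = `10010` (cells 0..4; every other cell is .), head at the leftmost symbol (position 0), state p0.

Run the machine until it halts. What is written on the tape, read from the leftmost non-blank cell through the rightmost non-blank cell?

state=p0 head=0 tape=[1]0010.   (p0,1)→(p2,.,→)
state=p2 head=1 tape=.[0]010.   (p2,0)→(p1,1,·)
state=p1 head=1 tape=.[1]010.   (p1,1)→(p2,.,·)
state=p2 head=1 tape=.[.]010.   (p2,.)→(p1,0,·)
state=p1 head=1 tape=.[0]010.   (p1,0)→(p1,.,·)
state=p1 head=1 tape=.[.]010.   (p1,.)→(p0,1,→)
state=p0 head=2 tape=.1[0]10.   (p0,0)→(p2,.,·)
state=p2 head=2 tape=.1[.]10.   (p2,.)→(p1,0,·)
state=p1 head=2 tape=.1[0]10.   (p1,0)→(p1,.,·)
state=p1 head=2 tape=.1[.]10.   (p1,.)→(p0,1,→)
state=p0 head=3 tape=.11[1]0.   (p0,1)→(p2,.,→)
state=p2 head=4 tape=.11.[0].   (p2,0)→(p1,1,·)
state=p1 head=4 tape=.11.[1].   (p1,1)→(p2,.,·)
state=p2 head=4 tape=.11.[.].   (p2,.)→(p1,0,·)
state=p1 head=4 tape=.11.[0].   (p1,0)→(p1,.,·)
state=p1 head=4 tape=.11.[.].   (p1,.)→(p0,1,→)
state=p0 head=5 tape=.11.1[.]
The non-blank tape span at halt is 11.1.

11.1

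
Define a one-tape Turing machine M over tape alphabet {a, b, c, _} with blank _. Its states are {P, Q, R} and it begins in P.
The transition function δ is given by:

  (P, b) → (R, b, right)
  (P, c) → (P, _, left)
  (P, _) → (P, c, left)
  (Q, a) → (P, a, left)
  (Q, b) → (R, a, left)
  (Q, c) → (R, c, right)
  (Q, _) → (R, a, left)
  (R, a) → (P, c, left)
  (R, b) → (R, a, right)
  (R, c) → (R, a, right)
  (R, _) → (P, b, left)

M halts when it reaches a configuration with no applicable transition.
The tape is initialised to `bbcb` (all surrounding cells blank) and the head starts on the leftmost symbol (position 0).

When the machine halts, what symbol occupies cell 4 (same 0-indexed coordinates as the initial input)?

state=P head=0 tape=[b]bcb_   (P,b)→(R,b,right)
state=R head=1 tape=b[b]cb_   (R,b)→(R,a,right)
state=R head=2 tape=ba[c]b_   (R,c)→(R,a,right)
state=R head=3 tape=baa[b]_   (R,b)→(R,a,right)
state=R head=4 tape=baaa[_]   (R,_)→(P,b,left)
state=P head=3 tape=baa[a]b
Cell 4 holds b when M halts.

b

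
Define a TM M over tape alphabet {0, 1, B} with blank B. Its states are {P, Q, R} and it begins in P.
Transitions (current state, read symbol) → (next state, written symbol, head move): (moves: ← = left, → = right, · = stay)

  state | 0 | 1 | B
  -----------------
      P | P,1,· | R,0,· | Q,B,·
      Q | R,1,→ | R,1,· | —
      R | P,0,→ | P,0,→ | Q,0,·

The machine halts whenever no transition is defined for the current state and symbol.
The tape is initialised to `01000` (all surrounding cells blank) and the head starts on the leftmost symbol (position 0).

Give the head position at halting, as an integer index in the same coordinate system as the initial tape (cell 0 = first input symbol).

P | [0]1000B   read 0 → write 1, move ·, go to P
P | [1]1000B   read 1 → write 0, move ·, go to R
R | [0]1000B   read 0 → write 0, move →, go to P
P | 0[1]000B   read 1 → write 0, move ·, go to R
R | 0[0]000B   read 0 → write 0, move →, go to P
P | 00[0]00B   read 0 → write 1, move ·, go to P
P | 00[1]00B   read 1 → write 0, move ·, go to R
R | 00[0]00B   read 0 → write 0, move →, go to P
P | 000[0]0B   read 0 → write 1, move ·, go to P
P | 000[1]0B   read 1 → write 0, move ·, go to R
R | 000[0]0B   read 0 → write 0, move →, go to P
P | 0000[0]B   read 0 → write 1, move ·, go to P
P | 0000[1]B   read 1 → write 0, move ·, go to R
R | 0000[0]B   read 0 → write 0, move →, go to P
P | 00000[B]   read B → write B, move ·, go to Q
Q | 00000[B]
At halt the head is at cell 5.

5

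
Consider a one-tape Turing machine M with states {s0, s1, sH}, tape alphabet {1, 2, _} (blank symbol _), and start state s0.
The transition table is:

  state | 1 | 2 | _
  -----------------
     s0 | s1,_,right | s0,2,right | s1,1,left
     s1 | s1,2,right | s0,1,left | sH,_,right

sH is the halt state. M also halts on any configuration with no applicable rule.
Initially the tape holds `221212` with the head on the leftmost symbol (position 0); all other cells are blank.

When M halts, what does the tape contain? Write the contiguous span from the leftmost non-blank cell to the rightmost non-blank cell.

2_222

state=s0 head=0 tape=[2]21212__   (s0,2)→(s0,2,right)
state=s0 head=1 tape=2[2]1212__   (s0,2)→(s0,2,right)
state=s0 head=2 tape=22[1]212__   (s0,1)→(s1,_,right)
state=s1 head=3 tape=22_[2]12__   (s1,2)→(s0,1,left)
state=s0 head=2 tape=22[_]112__   (s0,_)→(s1,1,left)
state=s1 head=1 tape=2[2]1112__   (s1,2)→(s0,1,left)
state=s0 head=0 tape=[2]11112__   (s0,2)→(s0,2,right)
state=s0 head=1 tape=2[1]1112__   (s0,1)→(s1,_,right)
state=s1 head=2 tape=2_[1]112__   (s1,1)→(s1,2,right)
state=s1 head=3 tape=2_2[1]12__   (s1,1)→(s1,2,right)
state=s1 head=4 tape=2_22[1]2__   (s1,1)→(s1,2,right)
state=s1 head=5 tape=2_222[2]__   (s1,2)→(s0,1,left)
state=s0 head=4 tape=2_22[2]1__   (s0,2)→(s0,2,right)
state=s0 head=5 tape=2_222[1]__   (s0,1)→(s1,_,right)
state=s1 head=6 tape=2_222_[_]_   (s1,_)→(sH,_,right)
state=sH head=7 tape=2_222__[_]
The non-blank tape span at halt is 2_222.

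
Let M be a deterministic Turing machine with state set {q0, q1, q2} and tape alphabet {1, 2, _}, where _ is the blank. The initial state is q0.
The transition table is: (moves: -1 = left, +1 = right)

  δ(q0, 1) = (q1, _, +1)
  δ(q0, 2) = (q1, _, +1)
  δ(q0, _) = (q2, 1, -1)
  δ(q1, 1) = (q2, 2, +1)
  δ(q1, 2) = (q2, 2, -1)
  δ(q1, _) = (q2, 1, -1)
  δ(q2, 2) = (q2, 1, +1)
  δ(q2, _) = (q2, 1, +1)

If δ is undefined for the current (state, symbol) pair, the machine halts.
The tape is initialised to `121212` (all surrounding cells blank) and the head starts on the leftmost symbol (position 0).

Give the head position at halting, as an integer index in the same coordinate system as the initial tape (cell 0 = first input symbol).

2

state=q0 head=0 tape=[1]21212   (q0,1)→(q1,_,+1)
state=q1 head=1 tape=_[2]1212   (q1,2)→(q2,2,-1)
state=q2 head=0 tape=[_]21212   (q2,_)→(q2,1,+1)
state=q2 head=1 tape=1[2]1212   (q2,2)→(q2,1,+1)
state=q2 head=2 tape=11[1]212
At halt the head is at cell 2.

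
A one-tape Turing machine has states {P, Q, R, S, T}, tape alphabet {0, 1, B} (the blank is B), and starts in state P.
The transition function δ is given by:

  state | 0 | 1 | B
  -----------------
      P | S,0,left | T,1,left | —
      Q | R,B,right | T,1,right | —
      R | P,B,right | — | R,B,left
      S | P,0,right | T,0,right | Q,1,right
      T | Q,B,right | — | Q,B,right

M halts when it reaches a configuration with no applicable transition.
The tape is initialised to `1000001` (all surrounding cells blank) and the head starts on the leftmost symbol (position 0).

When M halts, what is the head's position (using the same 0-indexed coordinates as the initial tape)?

P | B[1]000001BB   read 1 → write 1, move left, go to T
T | [B]1000001BB   read B → write B, move right, go to Q
Q | B[1]000001BB   read 1 → write 1, move right, go to T
T | B1[0]00001BB   read 0 → write B, move right, go to Q
Q | B1B[0]0001BB   read 0 → write B, move right, go to R
R | B1BB[0]001BB   read 0 → write B, move right, go to P
P | B1BBB[0]01BB   read 0 → write 0, move left, go to S
S | B1BB[B]001BB   read B → write 1, move right, go to Q
Q | B1BB1[0]01BB   read 0 → write B, move right, go to R
R | B1BB1B[0]1BB   read 0 → write B, move right, go to P
P | B1BB1BB[1]BB   read 1 → write 1, move left, go to T
T | B1BB1B[B]1BB   read B → write B, move right, go to Q
Q | B1BB1BB[1]BB   read 1 → write 1, move right, go to T
T | B1BB1BB1[B]B   read B → write B, move right, go to Q
Q | B1BB1BB1B[B]
At halt the head is at cell 8.

8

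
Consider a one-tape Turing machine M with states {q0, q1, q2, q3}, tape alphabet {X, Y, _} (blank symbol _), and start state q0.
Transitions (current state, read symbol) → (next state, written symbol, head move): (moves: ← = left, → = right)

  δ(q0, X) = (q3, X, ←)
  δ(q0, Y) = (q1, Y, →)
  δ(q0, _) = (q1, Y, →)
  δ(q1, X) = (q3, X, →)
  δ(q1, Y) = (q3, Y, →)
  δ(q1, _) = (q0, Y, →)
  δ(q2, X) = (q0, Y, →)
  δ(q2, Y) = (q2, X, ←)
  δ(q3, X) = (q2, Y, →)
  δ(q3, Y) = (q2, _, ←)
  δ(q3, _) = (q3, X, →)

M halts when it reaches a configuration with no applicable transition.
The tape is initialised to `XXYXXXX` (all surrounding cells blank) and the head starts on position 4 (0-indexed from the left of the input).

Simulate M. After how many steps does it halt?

14

state=q0 head=4 tape=XXYX[X]XX   (q0,X)→(q3,X,←)
state=q3 head=3 tape=XXY[X]XXX   (q3,X)→(q2,Y,→)
state=q2 head=4 tape=XXYY[X]XX   (q2,X)→(q0,Y,→)
state=q0 head=5 tape=XXYYY[X]X   (q0,X)→(q3,X,←)
state=q3 head=4 tape=XXYY[Y]XX   (q3,Y)→(q2,_,←)
state=q2 head=3 tape=XXY[Y]_XX   (q2,Y)→(q2,X,←)
state=q2 head=2 tape=XX[Y]X_XX   (q2,Y)→(q2,X,←)
state=q2 head=1 tape=X[X]XX_XX   (q2,X)→(q0,Y,→)
state=q0 head=2 tape=XY[X]X_XX   (q0,X)→(q3,X,←)
state=q3 head=1 tape=X[Y]XX_XX   (q3,Y)→(q2,_,←)
state=q2 head=0 tape=[X]_XX_XX   (q2,X)→(q0,Y,→)
state=q0 head=1 tape=Y[_]XX_XX   (q0,_)→(q1,Y,→)
state=q1 head=2 tape=YY[X]X_XX   (q1,X)→(q3,X,→)
state=q3 head=3 tape=YYX[X]_XX   (q3,X)→(q2,Y,→)
state=q2 head=4 tape=YYXY[_]XX
M halts after 14 transitions.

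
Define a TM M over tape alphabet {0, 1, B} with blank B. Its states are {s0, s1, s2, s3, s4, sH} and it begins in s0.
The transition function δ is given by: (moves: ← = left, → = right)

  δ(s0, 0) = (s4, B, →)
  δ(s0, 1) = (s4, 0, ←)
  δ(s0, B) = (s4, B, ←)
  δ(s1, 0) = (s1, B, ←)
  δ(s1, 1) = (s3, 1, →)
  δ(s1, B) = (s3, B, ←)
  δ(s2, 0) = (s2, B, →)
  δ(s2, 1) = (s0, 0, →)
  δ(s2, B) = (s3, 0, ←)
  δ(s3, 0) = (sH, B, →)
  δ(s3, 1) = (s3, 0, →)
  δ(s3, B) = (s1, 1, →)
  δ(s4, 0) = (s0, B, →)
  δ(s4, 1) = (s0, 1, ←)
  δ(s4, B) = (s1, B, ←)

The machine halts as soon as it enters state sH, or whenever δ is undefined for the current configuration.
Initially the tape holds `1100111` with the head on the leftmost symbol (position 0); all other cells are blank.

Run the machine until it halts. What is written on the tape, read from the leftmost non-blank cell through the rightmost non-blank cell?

s0 | BBB[1]100111   read 1 → write 0, move ←, go to s4
s4 | BB[B]0100111   read B → write B, move ←, go to s1
s1 | B[B]B0100111   read B → write B, move ←, go to s3
s3 | [B]BB0100111   read B → write 1, move →, go to s1
s1 | 1[B]B0100111   read B → write B, move ←, go to s3
s3 | [1]BB0100111   read 1 → write 0, move →, go to s3
s3 | 0[B]B0100111   read B → write 1, move →, go to s1
s1 | 01[B]0100111   read B → write B, move ←, go to s3
s3 | 0[1]B0100111   read 1 → write 0, move →, go to s3
s3 | 00[B]0100111   read B → write 1, move →, go to s1
s1 | 001[0]100111   read 0 → write B, move ←, go to s1
s1 | 00[1]B100111   read 1 → write 1, move →, go to s3
s3 | 001[B]100111   read B → write 1, move →, go to s1
s1 | 0011[1]00111   read 1 → write 1, move →, go to s3
s3 | 00111[0]0111   read 0 → write B, move →, go to sH
sH | 00111B[0]111
The non-blank tape span at halt is 00111B0111.

00111B0111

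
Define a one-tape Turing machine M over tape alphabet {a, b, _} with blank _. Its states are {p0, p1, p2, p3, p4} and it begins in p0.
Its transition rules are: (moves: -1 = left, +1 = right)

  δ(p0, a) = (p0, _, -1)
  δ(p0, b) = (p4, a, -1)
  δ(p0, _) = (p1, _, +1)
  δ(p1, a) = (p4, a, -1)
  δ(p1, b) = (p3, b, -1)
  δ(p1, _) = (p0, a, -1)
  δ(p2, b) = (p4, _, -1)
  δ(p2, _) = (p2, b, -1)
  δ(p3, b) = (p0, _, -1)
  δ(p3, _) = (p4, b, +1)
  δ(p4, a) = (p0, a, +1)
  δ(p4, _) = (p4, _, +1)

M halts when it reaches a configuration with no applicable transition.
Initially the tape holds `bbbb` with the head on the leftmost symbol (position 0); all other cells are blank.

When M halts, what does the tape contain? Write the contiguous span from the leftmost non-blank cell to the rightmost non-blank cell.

abbb

state=p0 head=0 tape=_[b]bbb   (p0,b)→(p4,a,-1)
state=p4 head=-1 tape=[_]abbb   (p4,_)→(p4,_,+1)
state=p4 head=0 tape=_[a]bbb   (p4,a)→(p0,a,+1)
state=p0 head=1 tape=_a[b]bb   (p0,b)→(p4,a,-1)
state=p4 head=0 tape=_[a]abb   (p4,a)→(p0,a,+1)
state=p0 head=1 tape=_a[a]bb   (p0,a)→(p0,_,-1)
state=p0 head=0 tape=_[a]_bb   (p0,a)→(p0,_,-1)
state=p0 head=-1 tape=[_]__bb   (p0,_)→(p1,_,+1)
state=p1 head=0 tape=_[_]_bb   (p1,_)→(p0,a,-1)
state=p0 head=-1 tape=[_]a_bb   (p0,_)→(p1,_,+1)
state=p1 head=0 tape=_[a]_bb   (p1,a)→(p4,a,-1)
state=p4 head=-1 tape=[_]a_bb   (p4,_)→(p4,_,+1)
state=p4 head=0 tape=_[a]_bb   (p4,a)→(p0,a,+1)
state=p0 head=1 tape=_a[_]bb   (p0,_)→(p1,_,+1)
state=p1 head=2 tape=_a_[b]b   (p1,b)→(p3,b,-1)
state=p3 head=1 tape=_a[_]bb   (p3,_)→(p4,b,+1)
state=p4 head=2 tape=_ab[b]b
The non-blank tape span at halt is abbb.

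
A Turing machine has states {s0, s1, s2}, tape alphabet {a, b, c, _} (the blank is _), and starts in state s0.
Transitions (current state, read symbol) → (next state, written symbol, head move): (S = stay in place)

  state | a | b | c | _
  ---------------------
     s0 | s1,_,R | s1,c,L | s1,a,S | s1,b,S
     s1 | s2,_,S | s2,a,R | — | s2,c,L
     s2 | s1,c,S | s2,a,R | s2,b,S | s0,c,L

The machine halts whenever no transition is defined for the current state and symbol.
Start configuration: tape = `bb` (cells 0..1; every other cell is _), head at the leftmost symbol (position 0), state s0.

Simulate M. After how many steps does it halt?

14

state=s0 head=0 tape=___[b]b_   (s0,b)→(s1,c,L)
state=s1 head=-1 tape=__[_]cb_   (s1,_)→(s2,c,L)
state=s2 head=-2 tape=_[_]ccb_   (s2,_)→(s0,c,L)
state=s0 head=-3 tape=[_]cccb_   (s0,_)→(s1,b,S)
state=s1 head=-3 tape=[b]cccb_   (s1,b)→(s2,a,R)
state=s2 head=-2 tape=a[c]ccb_   (s2,c)→(s2,b,S)
state=s2 head=-2 tape=a[b]ccb_   (s2,b)→(s2,a,R)
state=s2 head=-1 tape=aa[c]cb_   (s2,c)→(s2,b,S)
state=s2 head=-1 tape=aa[b]cb_   (s2,b)→(s2,a,R)
state=s2 head=0 tape=aaa[c]b_   (s2,c)→(s2,b,S)
state=s2 head=0 tape=aaa[b]b_   (s2,b)→(s2,a,R)
state=s2 head=1 tape=aaaa[b]_   (s2,b)→(s2,a,R)
state=s2 head=2 tape=aaaaa[_]   (s2,_)→(s0,c,L)
state=s0 head=1 tape=aaaa[a]c   (s0,a)→(s1,_,R)
state=s1 head=2 tape=aaaa_[c]
M halts after 14 transitions.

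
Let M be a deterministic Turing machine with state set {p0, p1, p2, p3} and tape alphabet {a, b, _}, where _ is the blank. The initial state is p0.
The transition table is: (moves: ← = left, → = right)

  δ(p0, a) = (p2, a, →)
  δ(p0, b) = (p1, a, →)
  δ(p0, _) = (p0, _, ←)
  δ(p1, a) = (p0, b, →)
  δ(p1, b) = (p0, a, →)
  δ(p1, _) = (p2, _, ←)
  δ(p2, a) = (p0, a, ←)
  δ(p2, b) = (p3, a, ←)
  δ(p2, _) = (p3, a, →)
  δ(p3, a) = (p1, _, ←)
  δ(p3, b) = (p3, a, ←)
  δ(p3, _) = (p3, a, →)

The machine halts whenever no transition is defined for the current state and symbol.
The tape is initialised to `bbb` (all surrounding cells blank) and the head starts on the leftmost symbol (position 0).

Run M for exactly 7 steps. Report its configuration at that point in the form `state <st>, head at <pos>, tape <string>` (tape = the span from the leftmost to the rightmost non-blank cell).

state=p0 head=0 tape=[b]bb_   (p0,b)→(p1,a,→)
state=p1 head=1 tape=a[b]b_   (p1,b)→(p0,a,→)
state=p0 head=2 tape=aa[b]_   (p0,b)→(p1,a,→)
state=p1 head=3 tape=aaa[_]   (p1,_)→(p2,_,←)
state=p2 head=2 tape=aa[a]_   (p2,a)→(p0,a,←)
state=p0 head=1 tape=a[a]a_   (p0,a)→(p2,a,→)
state=p2 head=2 tape=aa[a]_   (p2,a)→(p0,a,←)
state=p0 head=1 tape=a[a]a_
After 7 steps: state p0, head at 1, tape aaa.

state p0, head at 1, tape aaa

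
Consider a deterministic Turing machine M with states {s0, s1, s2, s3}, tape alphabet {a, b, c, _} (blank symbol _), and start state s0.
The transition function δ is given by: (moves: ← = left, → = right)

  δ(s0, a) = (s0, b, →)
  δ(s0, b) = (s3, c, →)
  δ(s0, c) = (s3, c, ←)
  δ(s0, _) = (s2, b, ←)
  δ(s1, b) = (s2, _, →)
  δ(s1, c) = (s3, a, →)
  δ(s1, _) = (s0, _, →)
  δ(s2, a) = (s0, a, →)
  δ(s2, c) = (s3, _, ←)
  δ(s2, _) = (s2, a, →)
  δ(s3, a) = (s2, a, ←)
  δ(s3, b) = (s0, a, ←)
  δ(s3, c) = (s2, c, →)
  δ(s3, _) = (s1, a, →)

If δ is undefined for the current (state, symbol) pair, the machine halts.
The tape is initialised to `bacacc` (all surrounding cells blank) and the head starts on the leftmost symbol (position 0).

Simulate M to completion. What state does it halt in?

s2

state=s0 head=0 tape=__[b]acacc   (s0,b)→(s3,c,→)
state=s3 head=1 tape=__c[a]cacc   (s3,a)→(s2,a,←)
state=s2 head=0 tape=__[c]acacc   (s2,c)→(s3,_,←)
state=s3 head=-1 tape=_[_]_acacc   (s3,_)→(s1,a,→)
state=s1 head=0 tape=_a[_]acacc   (s1,_)→(s0,_,→)
state=s0 head=1 tape=_a_[a]cacc   (s0,a)→(s0,b,→)
state=s0 head=2 tape=_a_b[c]acc   (s0,c)→(s3,c,←)
state=s3 head=1 tape=_a_[b]cacc   (s3,b)→(s0,a,←)
state=s0 head=0 tape=_a[_]acacc   (s0,_)→(s2,b,←)
state=s2 head=-1 tape=_[a]bacacc   (s2,a)→(s0,a,→)
state=s0 head=0 tape=_a[b]acacc   (s0,b)→(s3,c,→)
state=s3 head=1 tape=_ac[a]cacc   (s3,a)→(s2,a,←)
state=s2 head=0 tape=_a[c]acacc   (s2,c)→(s3,_,←)
state=s3 head=-1 tape=_[a]_acacc   (s3,a)→(s2,a,←)
state=s2 head=-2 tape=[_]a_acacc   (s2,_)→(s2,a,→)
state=s2 head=-1 tape=a[a]_acacc   (s2,a)→(s0,a,→)
state=s0 head=0 tape=aa[_]acacc   (s0,_)→(s2,b,←)
state=s2 head=-1 tape=a[a]bacacc   (s2,a)→(s0,a,→)
state=s0 head=0 tape=aa[b]acacc   (s0,b)→(s3,c,→)
state=s3 head=1 tape=aac[a]cacc   (s3,a)→(s2,a,←)
state=s2 head=0 tape=aa[c]acacc   (s2,c)→(s3,_,←)
state=s3 head=-1 tape=a[a]_acacc   (s3,a)→(s2,a,←)
state=s2 head=-2 tape=[a]a_acacc   (s2,a)→(s0,a,→)
state=s0 head=-1 tape=a[a]_acacc   (s0,a)→(s0,b,→)
state=s0 head=0 tape=ab[_]acacc   (s0,_)→(s2,b,←)
state=s2 head=-1 tape=a[b]bacacc
No transition is defined for (s2, b); M halts in state s2.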